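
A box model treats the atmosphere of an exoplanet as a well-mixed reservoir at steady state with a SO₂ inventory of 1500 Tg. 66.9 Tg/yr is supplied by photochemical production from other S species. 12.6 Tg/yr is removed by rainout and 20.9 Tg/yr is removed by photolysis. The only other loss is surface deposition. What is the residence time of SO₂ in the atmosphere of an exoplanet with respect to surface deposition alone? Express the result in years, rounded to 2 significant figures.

45 yr

At steady state ΣF_in = ΣF_out.
ΣF_in = 66.900 Tg/yr.
Surface deposition flux = ΣF_in − (12.6 + 20.9) = 66.900 − 33.50 = 33.40 Tg/yr.
τ = M / F = 1500 / 33.40 = 44.91 yr.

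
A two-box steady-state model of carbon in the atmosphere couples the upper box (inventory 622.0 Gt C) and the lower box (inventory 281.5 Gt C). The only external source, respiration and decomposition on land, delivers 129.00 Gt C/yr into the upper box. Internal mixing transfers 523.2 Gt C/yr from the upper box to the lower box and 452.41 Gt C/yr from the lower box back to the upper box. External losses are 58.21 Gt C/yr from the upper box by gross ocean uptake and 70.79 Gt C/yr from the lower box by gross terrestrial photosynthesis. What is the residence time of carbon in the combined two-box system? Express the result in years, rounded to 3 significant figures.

For the system as a whole, the A↔B exchange is internal and contributes nothing to the throughput; only the external sinks remove mass.
M_total = 622.0 + 281.5 = 903.50 Gt C.
ΣF_external_out = 58.21 + 70.79 = 129.00 Gt C/yr.
τ = M_total / ΣF_ext = 903.50 / 129.00 = 7.004 yr.

7.00 yr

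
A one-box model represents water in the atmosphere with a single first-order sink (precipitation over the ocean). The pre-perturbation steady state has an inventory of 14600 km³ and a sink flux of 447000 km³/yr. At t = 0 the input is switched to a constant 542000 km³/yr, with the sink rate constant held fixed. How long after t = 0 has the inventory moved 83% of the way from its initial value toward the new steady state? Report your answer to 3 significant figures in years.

0.0579 yr

τ = M₀/F₀ = 14600/447000 = 0.03266 yr.
The remaining gap fraction is e^(−t/τ); 83% covered ⇒ e^(−t/τ) = 0.170.
t = −τ ln(0.170) = 0.03266 × 1.772 = 0.05788 yr.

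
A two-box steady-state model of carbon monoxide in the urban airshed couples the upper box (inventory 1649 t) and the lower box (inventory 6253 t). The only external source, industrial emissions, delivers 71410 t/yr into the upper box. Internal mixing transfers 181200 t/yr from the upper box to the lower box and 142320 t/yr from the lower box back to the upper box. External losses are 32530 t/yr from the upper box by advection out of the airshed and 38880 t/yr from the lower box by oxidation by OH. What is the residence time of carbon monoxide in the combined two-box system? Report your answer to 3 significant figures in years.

For the system as a whole, the A↔B exchange is internal and contributes nothing to the throughput; only the external sinks remove mass.
M_total = 1649 + 6253 = 7902.0 t.
ΣF_external_out = 32530 + 38880 = 71410 t/yr.
τ = M_total / ΣF_ext = 7902.0 / 71410 = 0.1107 yr.

0.111 yr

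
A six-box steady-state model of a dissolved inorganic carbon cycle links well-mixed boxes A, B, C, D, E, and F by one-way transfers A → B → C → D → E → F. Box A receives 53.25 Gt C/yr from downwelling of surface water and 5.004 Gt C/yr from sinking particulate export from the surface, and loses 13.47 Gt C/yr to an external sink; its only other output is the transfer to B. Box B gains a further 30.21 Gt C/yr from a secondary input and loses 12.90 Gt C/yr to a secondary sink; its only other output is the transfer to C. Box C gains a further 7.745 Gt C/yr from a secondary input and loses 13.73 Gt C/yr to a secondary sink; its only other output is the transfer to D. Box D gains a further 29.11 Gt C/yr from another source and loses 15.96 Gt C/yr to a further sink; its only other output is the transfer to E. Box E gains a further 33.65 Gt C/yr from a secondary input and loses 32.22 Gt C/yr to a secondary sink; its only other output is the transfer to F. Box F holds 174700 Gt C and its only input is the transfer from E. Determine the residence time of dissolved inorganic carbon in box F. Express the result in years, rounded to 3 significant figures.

Box A: F(A→B) = (53.25 + 5.004) − 13.47 = 44.784 Gt C/yr.
Box B: F(B→C) = (44.784 + 30.21) − 12.90 = 62.094 Gt C/yr.
Box C: F(C→D) = (62.094 + 7.745) − 13.73 = 56.109 Gt C/yr.
Box D: F(D→E) = (56.109 + 29.11) − 15.96 = 69.259 Gt C/yr.
Box E: F(E→F) = (69.259 + 33.65) − 32.22 = 70.689 Gt C/yr.
Box F throughput = its input = 70.689 Gt C/yr; τ = 174700 / 70.689 = 2471 yr.

2470 yr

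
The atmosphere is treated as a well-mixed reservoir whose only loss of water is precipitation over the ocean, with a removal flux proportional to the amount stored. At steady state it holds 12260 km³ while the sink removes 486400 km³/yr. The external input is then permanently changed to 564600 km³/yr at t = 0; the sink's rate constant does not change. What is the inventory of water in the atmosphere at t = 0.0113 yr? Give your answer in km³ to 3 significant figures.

The sink rate constant is k = F₀/M₀ = 486400/12260 = 39.67 yr⁻¹.
Solving dM/dt = F₁ − kM with M(0) = M₀ gives M(t) = F₁/k + (M₀ − F₁/k)·e^(−kt).
F₁/k = 564600/39.67 = 14231 km³; kt = 39.67 × 0.0113 = 0.4483, e^(−kt) = 0.6387.
M(0.0113) = 14231 + (12260 − 14231) × 0.6387 = 14231 − 1259 = 12972 km³.

13000 km³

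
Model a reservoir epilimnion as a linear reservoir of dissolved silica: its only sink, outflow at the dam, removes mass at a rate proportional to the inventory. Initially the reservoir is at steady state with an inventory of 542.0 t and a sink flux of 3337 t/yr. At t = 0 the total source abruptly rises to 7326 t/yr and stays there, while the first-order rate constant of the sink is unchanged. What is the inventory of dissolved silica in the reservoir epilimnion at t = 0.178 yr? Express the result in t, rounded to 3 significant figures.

973 t

The sink rate constant is k = F₀/M₀ = 3337/542.0 = 6.157 yr⁻¹.
Solving dM/dt = F₁ − kM with M(0) = M₀ gives M(t) = F₁/k + (M₀ − F₁/k)·e^(−kt).
F₁/k = 7326/6.157 = 1189.9 t; kt = 6.157 × 0.178 = 1.096, e^(−kt) = 0.3342.
M(0.178) = 1189.9 + (542.0 − 1189.9) × 0.3342 = 1189.9 − 216.5 = 973.35 t.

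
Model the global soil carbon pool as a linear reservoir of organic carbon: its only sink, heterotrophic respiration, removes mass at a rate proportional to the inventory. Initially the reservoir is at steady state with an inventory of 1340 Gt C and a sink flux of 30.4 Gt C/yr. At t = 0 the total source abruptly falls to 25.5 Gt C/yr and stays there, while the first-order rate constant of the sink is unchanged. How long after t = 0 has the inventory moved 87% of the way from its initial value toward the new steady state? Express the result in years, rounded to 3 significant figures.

89.9 yr

τ = M₀/F₀ = 1340/30.4 = 44.08 yr.
The remaining gap fraction is e^(−t/τ); 87% covered ⇒ e^(−t/τ) = 0.130.
t = −τ ln(0.130) = 44.08 × 2.040 = 89.93 yr.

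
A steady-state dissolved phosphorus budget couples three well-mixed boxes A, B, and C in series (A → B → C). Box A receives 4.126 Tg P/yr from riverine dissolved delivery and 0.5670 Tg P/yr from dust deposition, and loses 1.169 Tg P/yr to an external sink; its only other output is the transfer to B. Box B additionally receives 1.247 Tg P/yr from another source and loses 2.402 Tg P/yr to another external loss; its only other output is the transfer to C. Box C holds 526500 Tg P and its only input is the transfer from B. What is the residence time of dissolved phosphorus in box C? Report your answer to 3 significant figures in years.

Box A: F(A→B) = (4.126 + 0.5670) − 1.169 = 3.5240 Tg P/yr.
Box B: F(B→C) = (3.5240 + 1.247) − 2.402 = 2.3690 Tg P/yr.
Box C throughput = its input = 2.3690 Tg P/yr; τ = 526500 / 2.3690 = 222200 yr.

222000 yr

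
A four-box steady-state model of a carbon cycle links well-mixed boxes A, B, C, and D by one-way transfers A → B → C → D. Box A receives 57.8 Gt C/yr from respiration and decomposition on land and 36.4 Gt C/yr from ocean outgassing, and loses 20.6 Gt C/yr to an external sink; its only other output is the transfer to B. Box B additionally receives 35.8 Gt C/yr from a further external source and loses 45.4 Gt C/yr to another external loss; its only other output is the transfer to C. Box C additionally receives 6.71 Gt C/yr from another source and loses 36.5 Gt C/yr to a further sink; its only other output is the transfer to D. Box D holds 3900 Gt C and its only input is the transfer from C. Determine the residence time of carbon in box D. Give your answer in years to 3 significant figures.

114 yr

Box A: F(A→B) = (57.8 + 36.4) − 20.6 = 73.600 Gt C/yr.
Box B: F(B→C) = (73.600 + 35.8) − 45.4 = 64.000 Gt C/yr.
Box C: F(C→D) = (64.000 + 6.71) − 36.5 = 34.210 Gt C/yr.
Box D throughput = its input = 34.210 Gt C/yr; τ = 3900 / 34.210 = 114.0 yr.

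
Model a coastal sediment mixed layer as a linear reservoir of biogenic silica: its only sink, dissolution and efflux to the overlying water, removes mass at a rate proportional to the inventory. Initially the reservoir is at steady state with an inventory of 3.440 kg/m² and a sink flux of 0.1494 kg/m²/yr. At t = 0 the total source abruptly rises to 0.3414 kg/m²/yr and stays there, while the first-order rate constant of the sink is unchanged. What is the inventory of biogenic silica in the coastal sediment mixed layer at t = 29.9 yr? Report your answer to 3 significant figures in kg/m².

6.65 kg/m²

Residence time τ = M₀/F₀ = 23.03 yr. The eventual steady state is M_∞ = M₀·(F₁/F₀) = 3.440 × 0.3414/0.1494 = 7.8609 kg/m².
The anomaly ΔM(t) = M(t) − M_∞ decays as ΔM₀·e^(−t/τ) with ΔM₀ = 3.440 − 7.8609 = −4.421 kg/m².
At t = 29.9 yr, e^(−t/τ) = e^(−1.299) = 0.2729, so ΔM = −1.207 kg/m² and M = 7.8609 − 1.207 = 6.6543 kg/m².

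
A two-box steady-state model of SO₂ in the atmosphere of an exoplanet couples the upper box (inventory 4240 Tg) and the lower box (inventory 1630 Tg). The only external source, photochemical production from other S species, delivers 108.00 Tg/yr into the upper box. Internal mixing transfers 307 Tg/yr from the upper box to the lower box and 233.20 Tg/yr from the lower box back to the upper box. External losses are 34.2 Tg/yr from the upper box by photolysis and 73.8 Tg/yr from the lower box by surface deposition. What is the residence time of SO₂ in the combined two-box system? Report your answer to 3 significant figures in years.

54.4 yr

Residence time in the combined system uses the total inventory and the total *external* removal — internal exchanges between the two boxes cancel.
M_total = 4240 + 1630 = 5870.0 Tg.
ΣF_external_out = 34.2 + 73.8 = 108.00 Tg/yr.
τ = M_total / ΣF_ext = 5870.0 / 108.00 = 54.35 yr.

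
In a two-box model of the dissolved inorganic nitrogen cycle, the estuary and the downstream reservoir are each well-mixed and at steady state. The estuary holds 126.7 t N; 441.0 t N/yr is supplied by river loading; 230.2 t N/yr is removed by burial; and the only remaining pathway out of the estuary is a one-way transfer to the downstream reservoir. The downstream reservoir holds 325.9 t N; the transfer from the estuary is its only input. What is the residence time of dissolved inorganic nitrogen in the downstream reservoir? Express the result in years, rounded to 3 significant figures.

1.55 yr

Balance the estuary: ΣF_in = 441.00 t N/yr.
Transfer to the downstream reservoir = ΣF_in − (230.2) = 210.80 t N/yr.
At steady state the output of the downstream reservoir equals its input, 210.80 t N/yr.
τ = M / F = 325.9 / 210.80 = 1.546 yr.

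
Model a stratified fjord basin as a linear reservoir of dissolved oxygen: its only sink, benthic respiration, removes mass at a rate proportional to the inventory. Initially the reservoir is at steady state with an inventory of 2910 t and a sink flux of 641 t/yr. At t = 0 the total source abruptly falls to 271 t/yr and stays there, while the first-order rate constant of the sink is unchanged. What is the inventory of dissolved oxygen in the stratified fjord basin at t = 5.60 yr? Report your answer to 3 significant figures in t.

Residence time τ = M₀/F₀ = 4.540 yr. The eventual steady state is M_∞ = M₀·(F₁/F₀) = 2910 × 271/641 = 1230.3 t.
The anomaly ΔM(t) = M(t) − M_∞ decays as ΔM₀·e^(−t/τ) with ΔM₀ = 2910 − 1230.3 = 1680 t.
At t = 5.60 yr, e^(−t/τ) = e^(−1.234) = 0.2913, so ΔM = 489.2 t and M = 1230.3 + 489.2 = 1719.5 t.

1720 t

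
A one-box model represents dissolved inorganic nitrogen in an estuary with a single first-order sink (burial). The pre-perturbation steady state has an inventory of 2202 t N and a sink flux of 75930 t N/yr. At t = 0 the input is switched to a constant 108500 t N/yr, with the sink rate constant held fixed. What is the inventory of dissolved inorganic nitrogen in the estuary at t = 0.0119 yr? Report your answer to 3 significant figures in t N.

2520 t N

τ = M₀/F₀ = 2202/75930 = 0.02900 yr; rate constant k = 1/τ.
New steady state M_∞ = F₁/k = F₁·τ = 108500 × 0.02900 = 3146.5 t N.
M(t) = M_∞ + (M₀ − M_∞)·e^(−t/τ); t/τ = 0.0119/0.02900 = 0.4103, so e^(−t/τ) = 0.6634.
M(t) = 3146.5 − 944.5 × 0.6634 = 2519.9 t N.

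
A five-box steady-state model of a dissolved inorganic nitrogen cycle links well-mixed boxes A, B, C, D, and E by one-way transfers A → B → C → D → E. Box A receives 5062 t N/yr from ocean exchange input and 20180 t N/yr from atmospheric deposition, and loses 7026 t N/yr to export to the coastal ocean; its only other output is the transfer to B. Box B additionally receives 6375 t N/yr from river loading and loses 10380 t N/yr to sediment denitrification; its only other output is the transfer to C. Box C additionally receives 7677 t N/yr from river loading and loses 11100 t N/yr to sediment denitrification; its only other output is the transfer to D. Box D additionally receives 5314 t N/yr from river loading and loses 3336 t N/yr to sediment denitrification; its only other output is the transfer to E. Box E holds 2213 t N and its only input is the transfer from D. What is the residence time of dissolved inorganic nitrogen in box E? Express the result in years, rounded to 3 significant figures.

Box A: F(A→B) = (5062 + 20180) − 7026 = 18216 t N/yr.
Box B: F(B→C) = (18216 + 6375) − 10380 = 14211 t N/yr.
Box C: F(C→D) = (14211 + 7677) − 11100 = 10788 t N/yr.
Box D: F(D→E) = (10788 + 5314) − 3336 = 12766 t N/yr.
Box E throughput = its input = 12766 t N/yr; τ = 2213 / 12766 = 0.1734 yr.

0.173 yr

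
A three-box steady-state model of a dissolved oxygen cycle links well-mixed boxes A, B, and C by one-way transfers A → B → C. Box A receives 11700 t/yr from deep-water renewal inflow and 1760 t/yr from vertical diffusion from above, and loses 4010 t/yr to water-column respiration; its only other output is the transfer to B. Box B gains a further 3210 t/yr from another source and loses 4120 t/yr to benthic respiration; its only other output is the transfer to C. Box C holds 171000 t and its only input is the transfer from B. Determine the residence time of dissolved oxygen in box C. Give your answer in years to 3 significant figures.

Box A: F(A→B) = (11700 + 1760) − 4010 = 9450.0 t/yr.
Box B: F(B→C) = (9450.0 + 3210) − 4120 = 8540.0 t/yr.
Box C throughput = its input = 8540.0 t/yr; τ = 171000 / 8540.0 = 20.02 yr.

20.0 yr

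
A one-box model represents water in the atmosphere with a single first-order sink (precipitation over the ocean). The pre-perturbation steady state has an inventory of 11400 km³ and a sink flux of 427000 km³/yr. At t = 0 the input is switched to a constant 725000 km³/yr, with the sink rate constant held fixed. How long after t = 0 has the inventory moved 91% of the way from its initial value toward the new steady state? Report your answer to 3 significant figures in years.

τ = M₀/F₀ = 11400/427000 = 0.02670 yr.
The remaining gap fraction is e^(−t/τ); 91% covered ⇒ e^(−t/τ) = 0.0900.
t = −τ ln(0.0900) = 0.02670 × 2.408 = 0.06429 yr.

0.0643 yr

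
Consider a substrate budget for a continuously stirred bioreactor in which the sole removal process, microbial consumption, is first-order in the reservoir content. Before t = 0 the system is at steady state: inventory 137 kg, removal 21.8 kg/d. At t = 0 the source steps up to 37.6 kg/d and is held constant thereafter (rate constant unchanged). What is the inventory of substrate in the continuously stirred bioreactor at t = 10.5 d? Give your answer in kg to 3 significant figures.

218 kg

τ = M₀/F₀ = 137/21.8 = 6.284 d; rate constant k = 1/τ.
New steady state M_∞ = F₁/k = F₁·τ = 37.6 × 6.284 = 236.29 kg.
M(t) = M_∞ + (M₀ − M_∞)·e^(−t/τ); t/τ = 10.5/6.284 = 1.671, so e^(−t/τ) = 0.1881.
M(t) = 236.29 − 99.29 × 0.1881 = 217.62 kg.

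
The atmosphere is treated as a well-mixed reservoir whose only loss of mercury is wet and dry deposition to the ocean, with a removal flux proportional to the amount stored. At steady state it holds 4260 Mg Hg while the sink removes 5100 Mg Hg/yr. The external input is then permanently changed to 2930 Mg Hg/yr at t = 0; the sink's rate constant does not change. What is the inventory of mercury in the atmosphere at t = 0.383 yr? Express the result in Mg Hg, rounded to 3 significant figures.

τ = M₀/F₀ = 4260/5100 = 0.8353 yr; rate constant k = 1/τ.
New steady state M_∞ = F₁/k = F₁·τ = 2930 × 0.8353 = 2447.4 Mg Hg.
M(t) = M_∞ + (M₀ − M_∞)·e^(−t/τ); t/τ = 0.383/0.8353 = 0.4585, so e^(−t/τ) = 0.6322.
M(t) = 2447.4 + 1813 × 0.6322 = 3593.4 Mg Hg.

3590 Mg Hg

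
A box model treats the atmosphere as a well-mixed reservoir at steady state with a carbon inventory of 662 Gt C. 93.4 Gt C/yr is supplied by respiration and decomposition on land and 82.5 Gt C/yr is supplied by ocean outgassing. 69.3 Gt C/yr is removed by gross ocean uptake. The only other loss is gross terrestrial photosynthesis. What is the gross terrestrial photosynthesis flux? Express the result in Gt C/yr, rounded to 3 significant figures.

At steady state ΣF_in = ΣF_out.
ΣF_in = 93.4 + 82.5 = 175.90 Gt C/yr.
Gross terrestrial photosynthesis flux = ΣF_in − (69.3) = 175.90 − 69.30 = 106.6 Gt C/yr.

107 Gt C/yr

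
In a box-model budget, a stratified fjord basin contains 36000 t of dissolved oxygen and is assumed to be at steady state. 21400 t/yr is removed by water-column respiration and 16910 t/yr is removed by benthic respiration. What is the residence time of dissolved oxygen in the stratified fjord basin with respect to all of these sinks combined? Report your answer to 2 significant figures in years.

Total removal flux = 21400 + 16910 = 38310 t/yr.
τ = M / ΣF_out = 36000 / 38310 = 0.9397 yr.

0.94 yr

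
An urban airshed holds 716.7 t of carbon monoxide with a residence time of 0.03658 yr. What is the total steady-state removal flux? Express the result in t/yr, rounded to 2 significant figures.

20000 t/yr

F = M / τ = 716.7 / 0.03658 = 19590 t/yr.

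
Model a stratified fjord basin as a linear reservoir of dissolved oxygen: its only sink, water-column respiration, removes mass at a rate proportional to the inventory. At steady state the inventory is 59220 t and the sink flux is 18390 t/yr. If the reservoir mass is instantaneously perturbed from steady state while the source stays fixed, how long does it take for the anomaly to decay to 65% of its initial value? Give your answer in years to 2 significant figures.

1.4 yr

For a linear reservoir the anomaly decays as exp(−t/τ) with τ = M/F = 59220/18390 = 3.220 yr.
exp(−t/τ) = 0.65 ⇒ t = −τ ln(0.65) = 3.220 × 0.4308 = 1.387 yr.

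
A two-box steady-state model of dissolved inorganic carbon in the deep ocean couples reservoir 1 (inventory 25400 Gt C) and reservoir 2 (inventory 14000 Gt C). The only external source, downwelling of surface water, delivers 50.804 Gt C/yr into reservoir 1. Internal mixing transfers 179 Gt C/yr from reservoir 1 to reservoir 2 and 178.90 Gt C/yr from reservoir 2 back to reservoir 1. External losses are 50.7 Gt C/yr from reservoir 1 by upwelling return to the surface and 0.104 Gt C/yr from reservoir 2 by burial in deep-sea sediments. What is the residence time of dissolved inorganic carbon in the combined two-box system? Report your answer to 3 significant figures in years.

Treat the two boxes together as one reservoir: the mixing fluxes between them are internal recycling, so τ = ΣM / Σ(external losses).
M_total = 25400 + 14000 = 39400 Gt C.
ΣF_external_out = 50.7 + 0.104 = 50.804 Gt C/yr.
τ = M_total / ΣF_ext = 39400 / 50.804 = 775.5 yr.

776 yr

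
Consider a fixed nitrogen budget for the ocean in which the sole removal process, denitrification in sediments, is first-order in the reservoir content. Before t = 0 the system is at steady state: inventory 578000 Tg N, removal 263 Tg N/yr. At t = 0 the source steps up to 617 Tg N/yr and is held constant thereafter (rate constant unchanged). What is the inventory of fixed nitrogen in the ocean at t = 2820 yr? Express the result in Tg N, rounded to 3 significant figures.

τ = M₀/F₀ = 578000/263 = 2198 yr; rate constant k = 1/τ.
New steady state M_∞ = F₁/k = F₁·τ = 617 × 2198 = 1.3560×10^6 Tg N.
M(t) = M_∞ + (M₀ − M_∞)·e^(−t/τ); t/τ = 2820/2198 = 1.283, so e^(−t/τ) = 0.2772.
M(t) = 1.3560×10^6 − 778000 × 0.2772 = 1.1404×10^6 Tg N.

1.14×10^6 Tg N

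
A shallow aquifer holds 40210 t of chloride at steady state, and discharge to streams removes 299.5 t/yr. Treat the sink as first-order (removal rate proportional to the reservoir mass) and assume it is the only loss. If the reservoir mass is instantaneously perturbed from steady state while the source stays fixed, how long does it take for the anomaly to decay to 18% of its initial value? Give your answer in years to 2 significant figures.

For a linear reservoir the anomaly decays as exp(−t/τ) with τ = M/F = 40210/299.5 = 134.3 yr.
exp(−t/τ) = 0.18 ⇒ t = −τ ln(0.18) = 134.3 × 1.715 = 230.2 yr.

230 yr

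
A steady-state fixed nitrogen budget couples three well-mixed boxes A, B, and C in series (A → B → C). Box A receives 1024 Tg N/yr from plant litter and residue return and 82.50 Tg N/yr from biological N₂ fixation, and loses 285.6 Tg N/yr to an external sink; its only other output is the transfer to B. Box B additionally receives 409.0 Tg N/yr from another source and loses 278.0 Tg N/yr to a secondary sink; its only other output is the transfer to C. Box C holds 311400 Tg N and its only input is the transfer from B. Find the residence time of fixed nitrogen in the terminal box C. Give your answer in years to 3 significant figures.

Box A: F(A→B) = (1024 + 82.50) − 285.6 = 820.90 Tg N/yr.
Box B: F(B→C) = (820.90 + 409.0) − 278.0 = 951.90 Tg N/yr.
Box C throughput = its input = 951.90 Tg N/yr; τ = 311400 / 951.90 = 327.1 yr.

327 yr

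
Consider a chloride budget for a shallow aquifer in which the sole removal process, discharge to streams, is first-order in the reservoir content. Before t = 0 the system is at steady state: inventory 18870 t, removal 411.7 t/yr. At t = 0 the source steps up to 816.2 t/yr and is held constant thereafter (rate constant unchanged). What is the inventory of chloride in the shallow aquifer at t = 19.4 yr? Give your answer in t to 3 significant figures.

The sink rate constant is k = F₀/M₀ = 411.7/18870 = 0.02182 yr⁻¹.
Solving dM/dt = F₁ − kM with M(0) = M₀ gives M(t) = F₁/k + (M₀ − F₁/k)·e^(−kt).
F₁/k = 816.2/0.02182 = 37410 t; kt = 0.02182 × 19.4 = 0.4233, e^(−kt) = 0.6549.
M(19.4) = 37410 + (18870 − 37410) × 0.6549 = 37410 − 12140 = 25268 t.

25300 t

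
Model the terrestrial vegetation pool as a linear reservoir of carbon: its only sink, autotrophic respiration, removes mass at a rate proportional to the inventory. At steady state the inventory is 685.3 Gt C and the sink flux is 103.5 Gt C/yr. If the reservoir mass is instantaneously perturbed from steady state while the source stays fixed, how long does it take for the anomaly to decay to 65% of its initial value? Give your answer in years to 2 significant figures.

2.9 yr

For a linear reservoir the anomaly decays as exp(−t/τ) with τ = M/F = 685.3/103.5 = 6.621 yr.
exp(−t/τ) = 0.65 ⇒ t = −τ ln(0.65) = 6.621 × 0.4308 = 2.852 yr.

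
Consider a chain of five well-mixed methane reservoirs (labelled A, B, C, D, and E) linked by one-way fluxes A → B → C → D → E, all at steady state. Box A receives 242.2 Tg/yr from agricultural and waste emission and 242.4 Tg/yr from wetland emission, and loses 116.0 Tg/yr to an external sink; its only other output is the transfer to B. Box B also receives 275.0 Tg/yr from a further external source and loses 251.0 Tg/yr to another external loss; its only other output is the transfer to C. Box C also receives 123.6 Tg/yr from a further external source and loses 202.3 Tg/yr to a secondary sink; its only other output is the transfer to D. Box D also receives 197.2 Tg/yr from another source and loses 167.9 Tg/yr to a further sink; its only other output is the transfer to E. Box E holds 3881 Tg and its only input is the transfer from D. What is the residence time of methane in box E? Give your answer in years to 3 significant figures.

11.3 yr

Box A: F(A→B) = (242.2 + 242.4) − 116.0 = 368.60 Tg/yr.
Box B: F(B→C) = (368.60 + 275.0) − 251.0 = 392.60 Tg/yr.
Box C: F(C→D) = (392.60 + 123.6) − 202.3 = 313.90 Tg/yr.
Box D: F(D→E) = (313.90 + 197.2) − 167.9 = 343.20 Tg/yr.
Box E throughput = its input = 343.20 Tg/yr; τ = 3881 / 343.20 = 11.31 yr.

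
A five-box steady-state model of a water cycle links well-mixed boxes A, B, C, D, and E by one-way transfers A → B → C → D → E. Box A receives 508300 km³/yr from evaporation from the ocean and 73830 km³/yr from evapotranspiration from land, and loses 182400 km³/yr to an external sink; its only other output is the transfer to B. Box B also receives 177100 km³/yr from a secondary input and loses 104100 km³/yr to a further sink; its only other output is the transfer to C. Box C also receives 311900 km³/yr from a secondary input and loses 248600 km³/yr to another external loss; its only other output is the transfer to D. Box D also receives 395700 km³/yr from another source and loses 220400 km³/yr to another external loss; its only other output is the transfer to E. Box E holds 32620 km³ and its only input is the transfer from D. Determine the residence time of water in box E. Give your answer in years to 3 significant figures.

0.0459 yr

Box A: F(A→B) = (508300 + 73830) − 182400 = 399730 km³/yr.
Box B: F(B→C) = (399730 + 177100) − 104100 = 472730 km³/yr.
Box C: F(C→D) = (472730 + 311900) − 248600 = 536030 km³/yr.
Box D: F(D→E) = (536030 + 395700) − 220400 = 711330 km³/yr.
Box E throughput = its input = 711330 km³/yr; τ = 32620 / 711330 = 0.04586 yr.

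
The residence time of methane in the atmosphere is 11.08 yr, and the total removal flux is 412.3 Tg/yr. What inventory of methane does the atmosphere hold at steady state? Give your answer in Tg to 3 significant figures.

4570 Tg

τ = M/F ⇒ M = τ × F = 11.08 × 412.3 = 4568 Tg.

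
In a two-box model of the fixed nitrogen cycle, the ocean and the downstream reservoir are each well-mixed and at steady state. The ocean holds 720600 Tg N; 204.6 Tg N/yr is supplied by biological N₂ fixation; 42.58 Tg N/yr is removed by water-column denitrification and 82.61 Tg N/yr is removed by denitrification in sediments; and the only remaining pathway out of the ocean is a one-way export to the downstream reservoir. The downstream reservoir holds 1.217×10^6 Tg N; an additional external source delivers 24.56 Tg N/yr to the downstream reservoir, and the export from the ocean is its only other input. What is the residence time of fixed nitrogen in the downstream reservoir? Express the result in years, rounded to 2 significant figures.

Balance the ocean: ΣF_in = 204.60 Tg N/yr.
Export to the downstream reservoir = ΣF_in − (42.58 + 82.61) = 79.410 Tg N/yr.
Total input to the downstream reservoir = 79.410 + 24.56 = 103.97 Tg N/yr; at steady state this equals its total output.
τ = M / F = 1.217×10^6 / 103.97 = 11710 yr.

12000 yr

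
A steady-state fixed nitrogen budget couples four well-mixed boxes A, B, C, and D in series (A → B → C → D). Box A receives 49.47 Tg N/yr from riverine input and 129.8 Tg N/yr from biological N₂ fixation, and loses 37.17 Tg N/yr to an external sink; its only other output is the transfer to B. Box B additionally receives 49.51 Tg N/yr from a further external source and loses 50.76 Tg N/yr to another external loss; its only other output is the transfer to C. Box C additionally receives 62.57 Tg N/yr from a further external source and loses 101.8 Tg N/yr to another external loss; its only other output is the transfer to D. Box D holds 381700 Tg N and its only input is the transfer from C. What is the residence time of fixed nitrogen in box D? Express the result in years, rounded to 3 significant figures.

3760 yr

Box A: F(A→B) = (49.47 + 129.8) − 37.17 = 142.10 Tg N/yr.
Box B: F(B→C) = (142.10 + 49.51) − 50.76 = 140.85 Tg N/yr.
Box C: F(C→D) = (140.85 + 62.57) − 101.8 = 101.62 Tg N/yr.
Box D throughput = its input = 101.62 Tg N/yr; τ = 381700 / 101.62 = 3756 yr.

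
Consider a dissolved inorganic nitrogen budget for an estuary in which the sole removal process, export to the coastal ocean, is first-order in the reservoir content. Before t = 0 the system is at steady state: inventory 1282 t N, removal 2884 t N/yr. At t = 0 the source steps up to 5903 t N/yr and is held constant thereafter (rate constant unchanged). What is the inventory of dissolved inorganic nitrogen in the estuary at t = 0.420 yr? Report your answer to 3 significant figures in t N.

The sink rate constant is k = F₀/M₀ = 2884/1282 = 2.250 yr⁻¹.
Solving dM/dt = F₁ − kM with M(0) = M₀ gives M(t) = F₁/k + (M₀ − F₁/k)·e^(−kt).
F₁/k = 5903/2.250 = 2624.0 t N; kt = 2.250 × 0.420 = 0.9448, e^(−kt) = 0.3887.
M(0.420) = 2624.0 + (1282 − 2624.0) × 0.3887 = 2624.0 − 521.7 = 2102.3 t N.

2100 t N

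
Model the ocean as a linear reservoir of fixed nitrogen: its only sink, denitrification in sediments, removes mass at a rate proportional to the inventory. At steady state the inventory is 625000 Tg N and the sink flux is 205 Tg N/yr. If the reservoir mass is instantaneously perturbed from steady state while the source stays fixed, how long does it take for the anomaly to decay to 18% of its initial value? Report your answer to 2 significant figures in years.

For a linear reservoir the anomaly decays as exp(−t/τ) with τ = M/F = 625000/205 = 3049 yr.
exp(−t/τ) = 0.18 ⇒ t = −τ ln(0.18) = 3049 × 1.715 = 5228 yr.

5200 yr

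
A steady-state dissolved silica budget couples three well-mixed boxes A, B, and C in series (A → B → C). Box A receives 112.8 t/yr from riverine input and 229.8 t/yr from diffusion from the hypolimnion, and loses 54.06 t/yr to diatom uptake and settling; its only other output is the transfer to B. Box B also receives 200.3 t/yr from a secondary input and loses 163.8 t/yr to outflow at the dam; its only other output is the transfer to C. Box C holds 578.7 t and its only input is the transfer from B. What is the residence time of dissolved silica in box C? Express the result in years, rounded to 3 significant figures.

1.78 yr

Box A: F(A→B) = (112.8 + 229.8) − 54.06 = 288.54 t/yr.
Box B: F(B→C) = (288.54 + 200.3) − 163.8 = 325.04 t/yr.
Box C throughput = its input = 325.04 t/yr; τ = 578.7 / 325.04 = 1.780 yr.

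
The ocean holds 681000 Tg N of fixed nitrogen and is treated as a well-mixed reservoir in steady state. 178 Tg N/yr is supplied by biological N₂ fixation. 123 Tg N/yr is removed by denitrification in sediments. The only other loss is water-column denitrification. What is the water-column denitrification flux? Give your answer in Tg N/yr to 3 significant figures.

55.0 Tg N/yr

At steady state ΣF_in = ΣF_out.
ΣF_in = 178.00 Tg N/yr.
Water-column denitrification flux = ΣF_in − (123) = 178.00 − 123.0 = 55.00 Tg N/yr.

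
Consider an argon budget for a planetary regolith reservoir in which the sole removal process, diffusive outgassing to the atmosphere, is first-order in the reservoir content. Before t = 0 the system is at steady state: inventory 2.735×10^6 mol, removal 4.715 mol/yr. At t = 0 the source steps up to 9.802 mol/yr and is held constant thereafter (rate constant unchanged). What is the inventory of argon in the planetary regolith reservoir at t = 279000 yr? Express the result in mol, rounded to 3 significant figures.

3.86×10^6 mol

τ = M₀/F₀ = 2.735×10^6/4.715 = 580100 yr; rate constant k = 1/τ.
New steady state M_∞ = F₁/k = F₁·τ = 9.802 × 580100 = 5.6858×10^6 mol.
M(t) = M_∞ + (M₀ − M_∞)·e^(−t/τ); t/τ = 279000/580100 = 0.4810, so e^(−t/τ) = 0.6182.
M(t) = 5.6858×10^6 − 2.951×10^6 × 0.6182 = 3.8617×10^6 mol.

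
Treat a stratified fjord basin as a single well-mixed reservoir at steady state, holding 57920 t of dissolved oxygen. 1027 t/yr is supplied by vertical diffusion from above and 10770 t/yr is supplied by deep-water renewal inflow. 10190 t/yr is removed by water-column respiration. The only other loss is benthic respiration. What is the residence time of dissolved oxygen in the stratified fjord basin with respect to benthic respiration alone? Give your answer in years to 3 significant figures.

At steady state ΣF_in = ΣF_out.
ΣF_in = 1027 + 10770 = 11797 t/yr.
Benthic respiration flux = ΣF_in − (10190) = 11797 − 10190 = 1607 t/yr.
τ = M / F = 57920 / 1607 = 36.04 yr.

36.0 yr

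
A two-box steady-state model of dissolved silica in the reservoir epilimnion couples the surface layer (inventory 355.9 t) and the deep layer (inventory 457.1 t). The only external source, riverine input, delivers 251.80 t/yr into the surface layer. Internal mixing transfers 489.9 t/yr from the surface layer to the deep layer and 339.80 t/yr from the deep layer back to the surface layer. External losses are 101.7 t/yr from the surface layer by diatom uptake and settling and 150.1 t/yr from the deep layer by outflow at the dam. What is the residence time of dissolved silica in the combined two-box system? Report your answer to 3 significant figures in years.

Residence time in the combined system uses the total inventory and the total *external* removal — internal exchanges between the two boxes cancel.
M_total = 355.9 + 457.1 = 813.00 t.
ΣF_external_out = 101.7 + 150.1 = 251.80 t/yr.
τ = M_total / ΣF_ext = 813.00 / 251.80 = 3.229 yr.

3.23 yr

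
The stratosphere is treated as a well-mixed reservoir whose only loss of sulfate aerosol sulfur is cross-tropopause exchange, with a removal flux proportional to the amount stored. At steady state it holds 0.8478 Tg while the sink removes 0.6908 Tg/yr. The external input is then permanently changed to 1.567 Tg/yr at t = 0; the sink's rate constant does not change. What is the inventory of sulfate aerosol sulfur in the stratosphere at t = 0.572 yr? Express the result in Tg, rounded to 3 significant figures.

Residence time τ = M₀/F₀ = 1.227 yr. The eventual steady state is M_∞ = M₀·(F₁/F₀) = 0.8478 × 1.567/0.6908 = 1.9231 Tg.
The anomaly ΔM(t) = M(t) − M_∞ decays as ΔM₀·e^(−t/τ) with ΔM₀ = 0.8478 − 1.9231 = −1.075 Tg.
At t = 0.572 yr, e^(−t/τ) = e^(−0.4661) = 0.6275, so ΔM = −0.6747 Tg and M = 1.9231 − 0.6747 = 1.2484 Tg.

1.25 Tg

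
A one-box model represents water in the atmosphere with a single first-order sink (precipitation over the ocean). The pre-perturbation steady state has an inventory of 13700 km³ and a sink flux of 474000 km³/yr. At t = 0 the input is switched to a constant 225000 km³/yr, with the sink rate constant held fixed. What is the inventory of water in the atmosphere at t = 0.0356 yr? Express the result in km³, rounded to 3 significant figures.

Residence time τ = M₀/F₀ = 0.02890 yr. The eventual steady state is M_∞ = M₀·(F₁/F₀) = 13700 × 225000/474000 = 6503.2 km³.
The anomaly ΔM(t) = M(t) − M_∞ decays as ΔM₀·e^(−t/τ) with ΔM₀ = 13700 − 6503.2 = 7197 km³.
At t = 0.0356 yr, e^(−t/τ) = e^(−1.232) = 0.2918, so ΔM = 2100 km³ and M = 6503.2 + 2100 = 8603.2 km³.

8600 km³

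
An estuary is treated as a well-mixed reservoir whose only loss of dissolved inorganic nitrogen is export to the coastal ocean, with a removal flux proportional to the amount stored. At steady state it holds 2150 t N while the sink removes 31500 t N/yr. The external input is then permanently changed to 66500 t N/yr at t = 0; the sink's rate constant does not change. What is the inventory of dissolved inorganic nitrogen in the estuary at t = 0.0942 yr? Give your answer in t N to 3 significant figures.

The sink rate constant is k = F₀/M₀ = 31500/2150 = 14.65 yr⁻¹.
Solving dM/dt = F₁ − kM with M(0) = M₀ gives M(t) = F₁/k + (M₀ − F₁/k)·e^(−kt).
F₁/k = 66500/14.65 = 4538.9 t N; kt = 14.65 × 0.0942 = 1.380, e^(−kt) = 0.2515.
M(0.0942) = 4538.9 + (2150 − 4538.9) × 0.2515 = 4538.9 − 600.9 = 3938.0 t N.

3940 t N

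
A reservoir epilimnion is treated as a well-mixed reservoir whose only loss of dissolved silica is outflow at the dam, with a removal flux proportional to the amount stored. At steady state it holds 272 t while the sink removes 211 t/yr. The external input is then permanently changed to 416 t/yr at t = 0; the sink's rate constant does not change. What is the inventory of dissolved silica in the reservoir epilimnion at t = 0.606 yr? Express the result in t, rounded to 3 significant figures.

Residence time τ = M₀/F₀ = 1.289 yr. The eventual steady state is M_∞ = M₀·(F₁/F₀) = 272 × 416/211 = 536.27 t.
The anomaly ΔM(t) = M(t) − M_∞ decays as ΔM₀·e^(−t/τ) with ΔM₀ = 272 − 536.27 = −264.3 t.
At t = 0.606 yr, e^(−t/τ) = e^(−0.4701) = 0.6249, so ΔM = −165.2 t and M = 536.27 − 165.2 = 371.11 t.

371 t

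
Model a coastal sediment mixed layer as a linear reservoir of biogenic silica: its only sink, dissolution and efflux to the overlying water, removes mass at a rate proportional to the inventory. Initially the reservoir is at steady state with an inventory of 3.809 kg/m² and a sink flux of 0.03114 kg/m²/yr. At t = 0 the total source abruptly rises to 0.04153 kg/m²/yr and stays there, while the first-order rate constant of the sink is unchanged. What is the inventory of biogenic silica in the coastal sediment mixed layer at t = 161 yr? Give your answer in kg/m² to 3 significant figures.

4.74 kg/m²

τ = M₀/F₀ = 3.809/0.03114 = 122.3 yr; rate constant k = 1/τ.
New steady state M_∞ = F₁/k = F₁·τ = 0.04153 × 122.3 = 5.0799 kg/m².
M(t) = M_∞ + (M₀ − M_∞)·e^(−t/τ); t/τ = 161/122.3 = 1.316, so e^(−t/τ) = 0.2681.
M(t) = 5.0799 − 1.271 × 0.2681 = 4.7391 kg/m².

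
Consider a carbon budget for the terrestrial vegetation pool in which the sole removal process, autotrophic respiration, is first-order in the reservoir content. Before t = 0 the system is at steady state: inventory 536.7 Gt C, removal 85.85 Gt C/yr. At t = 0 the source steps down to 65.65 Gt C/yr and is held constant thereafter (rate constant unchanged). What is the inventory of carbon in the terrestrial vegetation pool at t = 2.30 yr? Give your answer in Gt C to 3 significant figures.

498 Gt C

The sink rate constant is k = F₀/M₀ = 85.85/536.7 = 0.1600 yr⁻¹.
Solving dM/dt = F₁ − kM with M(0) = M₀ gives M(t) = F₁/k + (M₀ − F₁/k)·e^(−kt).
F₁/k = 65.65/0.1600 = 410.42 Gt C; kt = 0.1600 × 2.30 = 0.3679, e^(−kt) = 0.6922.
M(2.30) = 410.42 + (536.7 − 410.42) × 0.6922 = 410.42 + 87.41 = 497.83 Gt C.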